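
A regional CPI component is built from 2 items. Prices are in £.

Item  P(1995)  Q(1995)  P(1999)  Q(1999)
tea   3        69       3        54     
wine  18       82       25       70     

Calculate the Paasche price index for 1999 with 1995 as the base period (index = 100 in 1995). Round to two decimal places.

134.46

Paasche price index uses current-period quantities as weights.
ΣP(1999)·Q(1999) = 3×54 + 25×70 = 162 + 1750 = 1912
ΣP(1995)·Q(1999) = 3×54 + 18×70 = 162 + 1260 = 1422
Index = 1912 / 1422 × 100 = 134.4585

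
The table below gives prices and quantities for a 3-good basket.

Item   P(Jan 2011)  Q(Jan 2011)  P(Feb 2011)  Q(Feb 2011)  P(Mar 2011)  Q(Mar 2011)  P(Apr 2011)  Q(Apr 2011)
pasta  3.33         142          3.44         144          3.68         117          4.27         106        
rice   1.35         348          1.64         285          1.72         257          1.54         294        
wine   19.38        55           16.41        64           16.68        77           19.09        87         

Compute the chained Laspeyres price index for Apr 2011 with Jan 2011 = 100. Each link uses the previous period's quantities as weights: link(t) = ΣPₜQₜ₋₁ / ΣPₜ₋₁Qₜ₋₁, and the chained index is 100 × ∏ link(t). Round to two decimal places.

Link Jan 2011→Feb 2011:
ΣP(Feb 2011)Q(Jan 2011) = 3.44×142 + 1.64×348 + 16.41×55 = 488.48 + 570.72 + 902.55 = 1961.75
ΣP(Jan 2011)Q(Jan 2011) = 3.33×142 + 1.35×348 + 19.38×55 = 472.86 + 469.8 + 1065.9 = 2008.56
link = 1961.75/2008.56 = 0.976695
Link Feb 2011→Mar 2011:
ΣP(Mar 2011)Q(Feb 2011) = 3.68×144 + 1.72×285 + 16.68×64 = 529.92 + 490.2 + 1067.52 = 2087.64
ΣP(Feb 2011)Q(Feb 2011) = 3.44×144 + 1.64×285 + 16.41×64 = 495.36 + 467.4 + 1050.24 = 2013
link = 2087.64/2013 = 1.037079
Link Mar 2011→Apr 2011:
ΣP(Apr 2011)Q(Mar 2011) = 4.27×117 + 1.54×257 + 19.09×77 = 499.59 + 395.78 + 1469.93 = 2365.3
ΣP(Mar 2011)Q(Mar 2011) = 3.68×117 + 1.72×257 + 16.68×77 = 430.56 + 442.04 + 1284.36 = 2156.96
link = 2365.3/2156.96 = 1.096590
Chained index = 100 × 0.976695 × 1.037079 × 1.096590 = 111.0746

111.07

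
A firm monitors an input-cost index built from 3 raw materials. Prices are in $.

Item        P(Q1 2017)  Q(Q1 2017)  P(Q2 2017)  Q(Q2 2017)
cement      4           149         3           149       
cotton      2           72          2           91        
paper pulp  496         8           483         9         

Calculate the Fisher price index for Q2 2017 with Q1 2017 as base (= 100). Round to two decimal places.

Laspeyres component (base-period weights):
ΣP(Q2 2017)Q(Q1 2017) = 3×149 + 2×72 + 483×8 = 447 + 144 + 3864 = 4455
ΣP(Q1 2017)Q(Q1 2017) = 4×149 + 2×72 + 496×8 = 596 + 144 + 3968 = 4708
L = 4455 / 4708 × 100 = 94.6262
Paasche component (current-period weights):
ΣP(Q2 2017)Q(Q2 2017) = 3×149 + 2×91 + 483×9 = 447 + 182 + 4347 = 4976
ΣP(Q1 2017)Q(Q2 2017) = 4×149 + 2×91 + 496×9 = 596 + 182 + 4464 = 5242
P = 4976 / 5242 × 100 = 94.9256
Fisher = √(L × P) = √(94.6262 × 94.9256) = 94.7758

94.78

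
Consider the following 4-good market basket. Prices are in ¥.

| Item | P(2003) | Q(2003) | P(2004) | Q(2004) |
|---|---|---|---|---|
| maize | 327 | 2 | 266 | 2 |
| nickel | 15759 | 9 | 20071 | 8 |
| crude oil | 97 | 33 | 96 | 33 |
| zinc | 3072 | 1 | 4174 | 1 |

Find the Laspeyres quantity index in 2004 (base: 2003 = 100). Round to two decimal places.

Laspeyres quantity index uses base-period prices as weights.
ΣP(2003)·Q(2004) = 327×2 + 15759×8 + 97×33 + 3072×1 = 654 + 126072 + 3201 + 3072 = 132999
ΣP(2003)·Q(2003) = 327×2 + 15759×9 + 97×33 + 3072×1 = 654 + 141831 + 3201 + 3072 = 148758
Index = 132999 / 148758 × 100 = 89.4063

89.41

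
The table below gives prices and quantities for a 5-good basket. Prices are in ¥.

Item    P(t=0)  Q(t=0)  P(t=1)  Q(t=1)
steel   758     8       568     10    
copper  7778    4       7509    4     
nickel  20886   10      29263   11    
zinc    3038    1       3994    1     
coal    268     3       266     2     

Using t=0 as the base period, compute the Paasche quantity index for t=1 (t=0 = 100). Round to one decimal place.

109.1

Paasche quantity index uses current-period prices as weights.
ΣP(t=1)·Q(t=1) = 568×10 + 7509×4 + 29263×11 + 3994×1 + 266×2 = 5680 + 30036 + 321893 + 3994 + 532 = 362135
ΣP(t=1)·Q(t=0) = 568×8 + 7509×4 + 29263×10 + 3994×1 + 266×3 = 4544 + 30036 + 292630 + 3994 + 798 = 332002
Index = 362135 / 332002 × 100 = 109.0762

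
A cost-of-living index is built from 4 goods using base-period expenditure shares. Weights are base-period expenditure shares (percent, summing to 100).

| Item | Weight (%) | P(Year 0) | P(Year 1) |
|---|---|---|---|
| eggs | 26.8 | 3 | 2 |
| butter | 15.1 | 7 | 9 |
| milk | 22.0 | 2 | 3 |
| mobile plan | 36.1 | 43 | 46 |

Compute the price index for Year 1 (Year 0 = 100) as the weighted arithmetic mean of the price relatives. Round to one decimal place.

eggs: 26.8 × (2/3) = 26.8 × 0.666667 = 17.8667
butter: 15.1 × (9/7) = 15.1 × 1.285714 = 19.4143
milk: 22.0 × (3/2) = 22.0 × 1.500000 = 33.0000
mobile plan: 36.1 × (46/43) = 36.1 × 1.069767 = 38.6186
Index = Σ wᵢ·(p₁ᵢ/p₀ᵢ) = 17.8667 + 19.4143 + 33.0000 + 38.6186 = 108.8996

108.9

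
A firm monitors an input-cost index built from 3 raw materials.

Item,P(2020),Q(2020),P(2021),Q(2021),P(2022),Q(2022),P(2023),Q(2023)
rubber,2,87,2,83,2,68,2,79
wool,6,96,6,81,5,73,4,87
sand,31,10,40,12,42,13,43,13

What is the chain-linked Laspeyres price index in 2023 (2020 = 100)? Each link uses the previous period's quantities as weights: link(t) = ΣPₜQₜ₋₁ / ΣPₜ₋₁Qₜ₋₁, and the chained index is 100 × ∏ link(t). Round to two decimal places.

Link 2020→2021:
ΣP(2021)Q(2020) = 2×87 + 6×96 + 40×10 = 174 + 576 + 400 = 1150
ΣP(2020)Q(2020) = 2×87 + 6×96 + 31×10 = 174 + 576 + 310 = 1060
link = 1150/1060 = 1.084906
Link 2021→2022:
ΣP(2022)Q(2021) = 2×83 + 5×81 + 42×12 = 166 + 405 + 504 = 1075
ΣP(2021)Q(2021) = 2×83 + 6×81 + 40×12 = 166 + 486 + 480 = 1132
link = 1075/1132 = 0.949647
Link 2022→2023:
ΣP(2023)Q(2022) = 2×68 + 4×73 + 43×13 = 136 + 292 + 559 = 987
ΣP(2022)Q(2022) = 2×68 + 5×73 + 42×13 = 136 + 365 + 546 = 1047
link = 987/1047 = 0.942693
Chained index = 100 × 1.084906 × 0.949647 × 0.942693 = 97.1235

97.12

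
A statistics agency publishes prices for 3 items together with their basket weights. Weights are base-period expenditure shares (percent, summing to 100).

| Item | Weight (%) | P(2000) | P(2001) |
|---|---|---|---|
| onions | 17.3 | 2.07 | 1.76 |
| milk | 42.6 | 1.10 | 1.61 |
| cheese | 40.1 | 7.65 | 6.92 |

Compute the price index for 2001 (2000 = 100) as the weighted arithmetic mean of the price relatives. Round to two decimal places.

113.33

onions: 17.3 × (1.76/2.07) = 17.3 × 0.850242 = 14.7092
milk: 42.6 × (1.61/1.10) = 42.6 × 1.463636 = 62.3509
cheese: 40.1 × (6.92/7.65) = 40.1 × 0.904575 = 36.2735
Index = Σ wᵢ·(p₁ᵢ/p₀ᵢ) = 14.7092 + 62.3509 + 36.2735 = 113.3336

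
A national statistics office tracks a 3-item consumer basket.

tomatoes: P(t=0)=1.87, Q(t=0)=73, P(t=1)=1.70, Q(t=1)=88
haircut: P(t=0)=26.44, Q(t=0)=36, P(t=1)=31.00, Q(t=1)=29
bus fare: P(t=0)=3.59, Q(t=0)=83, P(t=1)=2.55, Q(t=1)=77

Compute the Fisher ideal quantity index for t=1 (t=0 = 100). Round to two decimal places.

Laspeyres component (base-period weights):
ΣP(t=0)Q(t=1) = 1.87×88 + 26.44×29 + 3.59×77 = 164.56 + 766.76 + 276.43 = 1207.75
ΣP(t=0)Q(t=0) = 1.87×73 + 26.44×36 + 3.59×83 = 136.51 + 951.84 + 297.97 = 1386.32
L = 1207.75 / 1386.32 × 100 = 87.1191
Paasche component (current-period weights):
ΣP(t=1)Q(t=1) = 1.70×88 + 31.00×29 + 2.55×77 = 149.6 + 899 + 196.35 = 1244.95
ΣP(t=1)Q(t=0) = 1.70×73 + 31.00×36 + 2.55×83 = 124.1 + 1116 + 211.65 = 1451.75
P = 1244.95 / 1451.75 × 100 = 85.7551
Fisher = √(L × P) = √(87.1191 × 85.7551) = 86.4344

86.43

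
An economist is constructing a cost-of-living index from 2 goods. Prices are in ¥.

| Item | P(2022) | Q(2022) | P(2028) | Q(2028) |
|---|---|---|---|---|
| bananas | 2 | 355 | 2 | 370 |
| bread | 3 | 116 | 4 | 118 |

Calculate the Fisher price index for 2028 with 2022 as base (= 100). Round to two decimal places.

Laspeyres component (base-period weights):
ΣP(2028)Q(2022) = 2×355 + 4×116 = 710 + 464 = 1174
ΣP(2022)Q(2022) = 2×355 + 3×116 = 710 + 348 = 1058
L = 1174 / 1058 × 100 = 110.9641
Paasche component (current-period weights):
ΣP(2028)Q(2028) = 2×370 + 4×118 = 740 + 472 = 1212
ΣP(2022)Q(2028) = 2×370 + 3×118 = 740 + 354 = 1094
P = 1212 / 1094 × 100 = 110.7861
Fisher = √(L × P) = √(110.9641 × 110.7861) = 110.8751

110.88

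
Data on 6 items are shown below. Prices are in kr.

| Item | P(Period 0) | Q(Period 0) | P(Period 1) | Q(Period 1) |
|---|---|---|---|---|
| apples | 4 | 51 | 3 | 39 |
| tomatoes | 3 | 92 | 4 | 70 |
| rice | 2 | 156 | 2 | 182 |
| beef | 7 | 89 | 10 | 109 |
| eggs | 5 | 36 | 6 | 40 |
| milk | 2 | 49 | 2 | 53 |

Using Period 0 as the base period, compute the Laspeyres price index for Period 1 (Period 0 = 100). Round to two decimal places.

120.32

Laspeyres price index uses base-period quantities as weights.
ΣP(Period 1)·Q(Period 0) = 3×51 + 4×92 + 2×156 + 10×89 + 6×36 + 2×49 = 153 + 368 + 312 + 890 + 216 + 98 = 2037
ΣP(Period 0)·Q(Period 0) = 4×51 + 3×92 + 2×156 + 7×89 + 5×36 + 2×49 = 204 + 276 + 312 + 623 + 180 + 98 = 1693
Index = 2037 / 1693 × 100 = 120.3190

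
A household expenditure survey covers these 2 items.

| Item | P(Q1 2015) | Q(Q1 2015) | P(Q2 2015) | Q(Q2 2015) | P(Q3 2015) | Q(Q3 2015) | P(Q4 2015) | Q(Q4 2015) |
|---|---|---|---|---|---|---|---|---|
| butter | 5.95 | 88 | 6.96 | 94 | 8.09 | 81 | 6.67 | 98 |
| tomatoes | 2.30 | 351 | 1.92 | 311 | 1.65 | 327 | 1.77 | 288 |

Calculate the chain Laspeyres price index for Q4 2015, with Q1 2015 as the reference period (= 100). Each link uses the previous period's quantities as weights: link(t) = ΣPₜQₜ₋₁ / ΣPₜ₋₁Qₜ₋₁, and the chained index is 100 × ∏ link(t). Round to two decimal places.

Link Q1 2015→Q2 2015:
ΣP(Q2 2015)Q(Q1 2015) = 6.96×88 + 1.92×351 = 612.48 + 673.92 = 1286.4
ΣP(Q1 2015)Q(Q1 2015) = 5.95×88 + 2.30×351 = 523.6 + 807.3 = 1330.9
link = 1286.4/1330.9 = 0.966564
Link Q2 2015→Q3 2015:
ΣP(Q3 2015)Q(Q2 2015) = 8.09×94 + 1.65×311 = 760.46 + 513.15 = 1273.61
ΣP(Q2 2015)Q(Q2 2015) = 6.96×94 + 1.92×311 = 654.24 + 597.12 = 1251.36
link = 1273.61/1251.36 = 1.017781
Link Q3 2015→Q4 2015:
ΣP(Q4 2015)Q(Q3 2015) = 6.67×81 + 1.77×327 = 540.27 + 578.79 = 1119.06
ΣP(Q3 2015)Q(Q3 2015) = 8.09×81 + 1.65×327 = 655.29 + 539.55 = 1194.84
link = 1119.06/1194.84 = 0.936577
Chained index = 100 × 0.966564 × 1.017781 × 0.936577 = 92.1358

92.14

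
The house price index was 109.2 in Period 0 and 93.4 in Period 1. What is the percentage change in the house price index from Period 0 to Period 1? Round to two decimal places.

-14.47%

Change = (93.4 − 109.2) / 109.2 × 100
       = -15.8 / 109.2 × 100 = -14.4689%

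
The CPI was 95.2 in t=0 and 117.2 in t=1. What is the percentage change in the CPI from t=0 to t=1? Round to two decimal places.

23.11%

Change = (117.2 − 95.2) / 95.2 × 100
       = 22.0 / 95.2 × 100 = 23.1092%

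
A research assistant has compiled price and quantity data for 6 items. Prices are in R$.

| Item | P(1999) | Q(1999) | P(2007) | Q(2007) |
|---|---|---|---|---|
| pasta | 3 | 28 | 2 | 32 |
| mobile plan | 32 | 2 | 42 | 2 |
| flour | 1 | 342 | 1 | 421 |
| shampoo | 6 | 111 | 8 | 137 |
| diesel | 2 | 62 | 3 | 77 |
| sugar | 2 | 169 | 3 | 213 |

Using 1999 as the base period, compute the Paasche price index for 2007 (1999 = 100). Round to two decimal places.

Paasche price index uses current-period quantities as weights.
ΣP(2007)·Q(2007) = 2×32 + 42×2 + 1×421 + 8×137 + 3×77 + 3×213 = 64 + 84 + 421 + 1096 + 231 + 639 = 2535
ΣP(1999)·Q(2007) = 3×32 + 32×2 + 1×421 + 6×137 + 2×77 + 2×213 = 96 + 64 + 421 + 822 + 154 + 426 = 1983
Index = 2535 / 1983 × 100 = 127.8366

127.84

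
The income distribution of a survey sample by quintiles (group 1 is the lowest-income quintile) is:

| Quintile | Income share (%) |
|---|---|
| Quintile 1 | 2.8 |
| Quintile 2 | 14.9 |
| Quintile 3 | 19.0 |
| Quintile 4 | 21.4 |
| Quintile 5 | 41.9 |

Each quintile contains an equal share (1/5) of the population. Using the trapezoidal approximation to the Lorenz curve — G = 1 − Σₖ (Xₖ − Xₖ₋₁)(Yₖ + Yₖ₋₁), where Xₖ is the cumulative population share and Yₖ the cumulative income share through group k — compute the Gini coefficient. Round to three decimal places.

0.339

Cumulative income shares Yₖ: 0.0280, 0.1770, 0.3670, 0.5810, 1.0000
Σ (Xₖ−Xₖ₋₁)(Yₖ+Yₖ₋₁) = (1/5)(0.0280+0.0000) + (1/5)(0.1770+0.0280) + (1/5)(0.3670+0.1770) + (1/5)(0.5810+0.3670) + (1/5)(1.0000+0.5810)
  = 0.0056 + 0.0410 + 0.1088 + 0.1896 + 0.3162 = 0.6612
G = 1 − 0.6612 = 0.3388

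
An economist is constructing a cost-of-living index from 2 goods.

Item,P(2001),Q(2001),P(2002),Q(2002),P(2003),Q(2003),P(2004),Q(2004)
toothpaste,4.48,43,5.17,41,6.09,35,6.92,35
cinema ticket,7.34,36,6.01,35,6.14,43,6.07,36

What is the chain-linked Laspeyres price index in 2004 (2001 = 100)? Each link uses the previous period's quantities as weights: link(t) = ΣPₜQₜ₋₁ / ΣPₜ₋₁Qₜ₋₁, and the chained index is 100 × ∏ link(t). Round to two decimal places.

Link 2001→2002:
ΣP(2002)Q(2001) = 5.17×43 + 6.01×36 = 222.31 + 216.36 = 438.67
ΣP(2001)Q(2001) = 4.48×43 + 7.34×36 = 192.64 + 264.24 = 456.88
link = 438.67/456.88 = 0.960143
Link 2002→2003:
ΣP(2003)Q(2002) = 6.09×41 + 6.14×35 = 249.69 + 214.9 = 464.59
ΣP(2002)Q(2002) = 5.17×41 + 6.01×35 = 211.97 + 210.35 = 422.32
link = 464.59/422.32 = 1.100090
Link 2003→2004:
ΣP(2004)Q(2003) = 6.92×35 + 6.07×43 = 242.2 + 261.01 = 503.21
ΣP(2003)Q(2003) = 6.09×35 + 6.14×43 = 213.15 + 264.02 = 477.17
link = 503.21/477.17 = 1.054572
Chained index = 100 × 0.960143 × 1.100090 × 1.054572 = 111.3884

111.39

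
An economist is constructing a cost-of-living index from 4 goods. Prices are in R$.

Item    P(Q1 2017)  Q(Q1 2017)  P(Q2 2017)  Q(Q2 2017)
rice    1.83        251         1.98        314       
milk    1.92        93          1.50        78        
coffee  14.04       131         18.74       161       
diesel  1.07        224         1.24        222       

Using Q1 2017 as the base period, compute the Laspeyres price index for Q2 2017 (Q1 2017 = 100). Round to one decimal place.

124.0

Laspeyres price index uses base-period quantities as weights.
ΣP(Q2 2017)·Q(Q1 2017) = 1.98×251 + 1.50×93 + 18.74×131 + 1.24×224 = 496.98 + 139.5 + 2454.94 + 277.76 = 3369.18
ΣP(Q1 2017)·Q(Q1 2017) = 1.83×251 + 1.92×93 + 14.04×131 + 1.07×224 = 459.33 + 178.56 + 1839.24 + 239.68 = 2716.81
Index = 3369.18 / 2716.81 × 100 = 124.0124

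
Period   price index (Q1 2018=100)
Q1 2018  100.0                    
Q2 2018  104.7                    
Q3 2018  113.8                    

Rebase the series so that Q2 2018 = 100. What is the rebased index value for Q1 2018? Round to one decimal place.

Rebased(Q1 2018) = 100.0 / 104.7 × 100 = 95.5110

95.5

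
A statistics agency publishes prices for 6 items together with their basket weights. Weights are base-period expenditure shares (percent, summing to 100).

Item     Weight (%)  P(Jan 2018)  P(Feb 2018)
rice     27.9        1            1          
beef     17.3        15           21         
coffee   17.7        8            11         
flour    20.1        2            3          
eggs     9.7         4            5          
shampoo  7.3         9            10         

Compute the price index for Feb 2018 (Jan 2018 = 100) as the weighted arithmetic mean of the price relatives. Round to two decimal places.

126.84

rice: 27.9 × (1/1) = 27.9 × 1.000000 = 27.9000
beef: 17.3 × (21/15) = 17.3 × 1.400000 = 24.2200
coffee: 17.7 × (11/8) = 17.7 × 1.375000 = 24.3375
flour: 20.1 × (3/2) = 20.1 × 1.500000 = 30.1500
eggs: 9.7 × (5/4) = 9.7 × 1.250000 = 12.1250
shampoo: 7.3 × (10/9) = 7.3 × 1.111111 = 8.1111
Index = Σ wᵢ·(p₁ᵢ/p₀ᵢ) = 27.9000 + 24.2200 + 24.3375 + 30.1500 + 12.1250 + 8.1111 = 126.8436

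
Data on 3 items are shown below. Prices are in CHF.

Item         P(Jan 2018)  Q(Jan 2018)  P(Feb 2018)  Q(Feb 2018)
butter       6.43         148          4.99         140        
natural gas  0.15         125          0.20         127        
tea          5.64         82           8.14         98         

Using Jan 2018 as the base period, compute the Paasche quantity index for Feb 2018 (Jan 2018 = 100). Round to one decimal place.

Paasche quantity index uses current-period prices as weights.
ΣP(Feb 2018)·Q(Feb 2018) = 4.99×140 + 0.20×127 + 8.14×98 = 698.6 + 25.4 + 797.72 = 1521.72
ΣP(Feb 2018)·Q(Jan 2018) = 4.99×148 + 0.20×125 + 8.14×82 = 738.52 + 25 + 667.48 = 1431
Index = 1521.72 / 1431 × 100 = 106.3396

106.3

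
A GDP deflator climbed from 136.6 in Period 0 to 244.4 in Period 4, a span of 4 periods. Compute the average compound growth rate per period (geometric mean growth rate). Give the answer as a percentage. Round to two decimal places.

Growth factor = (244.4/136.6)^(1/4) = (1.789165)^(1/4) = 1.156545
Growth rate = 1.156545 − 1 = 0.156545 = 15.6545%

15.65%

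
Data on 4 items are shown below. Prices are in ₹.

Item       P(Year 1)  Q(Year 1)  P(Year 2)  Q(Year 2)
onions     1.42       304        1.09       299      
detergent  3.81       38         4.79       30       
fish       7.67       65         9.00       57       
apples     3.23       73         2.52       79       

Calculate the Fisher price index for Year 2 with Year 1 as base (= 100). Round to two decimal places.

96.90

Laspeyres component (base-period weights):
ΣP(Year 2)Q(Year 1) = 1.09×304 + 4.79×38 + 9.00×65 + 2.52×73 = 331.36 + 182.02 + 585 + 183.96 = 1282.34
ΣP(Year 1)Q(Year 1) = 1.42×304 + 3.81×38 + 7.67×65 + 3.23×73 = 431.68 + 144.78 + 498.55 + 235.79 = 1310.8
L = 1282.34 / 1310.8 × 100 = 97.8288
Paasche component (current-period weights):
ΣP(Year 2)Q(Year 2) = 1.09×299 + 4.79×30 + 9.00×57 + 2.52×79 = 325.91 + 143.7 + 513 + 199.08 = 1181.69
ΣP(Year 1)Q(Year 2) = 1.42×299 + 3.81×30 + 7.67×57 + 3.23×79 = 424.58 + 114.3 + 437.19 + 255.17 = 1231.24
P = 1181.69 / 1231.24 × 100 = 95.9756
Fisher = √(L × P) = √(97.8288 × 95.9756) = 96.8978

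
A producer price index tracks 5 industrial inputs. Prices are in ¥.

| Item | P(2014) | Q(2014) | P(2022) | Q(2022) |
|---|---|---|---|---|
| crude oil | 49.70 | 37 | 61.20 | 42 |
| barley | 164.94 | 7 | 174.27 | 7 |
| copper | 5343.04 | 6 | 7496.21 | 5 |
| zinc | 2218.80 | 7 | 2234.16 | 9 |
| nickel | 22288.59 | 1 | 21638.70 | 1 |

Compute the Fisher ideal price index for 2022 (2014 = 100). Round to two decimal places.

Laspeyres component (base-period weights):
ΣP(2022)Q(2014) = 61.20×37 + 174.27×7 + 7496.21×6 + 2234.16×7 + 21638.70×1 = 2264.4 + 1219.89 + 44977.26 + 15639.12 + 21638.7 = 85739.37
ΣP(2014)Q(2014) = 49.70×37 + 164.94×7 + 5343.04×6 + 2218.80×7 + 22288.59×1 = 1838.9 + 1154.58 + 32058.24 + 15531.6 + 22288.59 = 72871.91
L = 85739.37 / 72871.91 × 100 = 117.6576
Paasche component (current-period weights):
ΣP(2022)Q(2022) = 61.20×42 + 174.27×7 + 7496.21×5 + 2234.16×9 + 21638.70×1 = 2570.4 + 1219.89 + 37481.05 + 20107.44 + 21638.7 = 83017.48
ΣP(2014)Q(2022) = 49.70×42 + 164.94×7 + 5343.04×5 + 2218.80×9 + 22288.59×1 = 2087.4 + 1154.58 + 26715.2 + 19969.2 + 22288.59 = 72214.97
P = 83017.48 / 72214.97 × 100 = 114.9588
Fisher = √(L × P) = √(117.6576 × 114.9588) = 116.3004

116.30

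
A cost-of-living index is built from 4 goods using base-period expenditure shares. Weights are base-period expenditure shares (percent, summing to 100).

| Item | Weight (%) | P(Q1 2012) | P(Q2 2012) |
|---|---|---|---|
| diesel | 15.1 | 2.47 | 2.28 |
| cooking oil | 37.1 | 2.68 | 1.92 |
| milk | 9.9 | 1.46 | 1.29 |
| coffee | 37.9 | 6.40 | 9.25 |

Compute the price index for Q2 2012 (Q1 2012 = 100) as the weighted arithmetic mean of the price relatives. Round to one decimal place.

diesel: 15.1 × (2.28/2.47) = 15.1 × 0.923077 = 13.9385
cooking oil: 37.1 × (1.92/2.68) = 37.1 × 0.716418 = 26.5791
milk: 9.9 × (1.29/1.46) = 9.9 × 0.883562 = 8.7473
coffee: 37.9 × (9.25/6.40) = 37.9 × 1.445312 = 54.7773
Index = Σ wᵢ·(p₁ᵢ/p₀ᵢ) = 13.9385 + 26.5791 + 8.7473 + 54.7773 = 104.0422

104.0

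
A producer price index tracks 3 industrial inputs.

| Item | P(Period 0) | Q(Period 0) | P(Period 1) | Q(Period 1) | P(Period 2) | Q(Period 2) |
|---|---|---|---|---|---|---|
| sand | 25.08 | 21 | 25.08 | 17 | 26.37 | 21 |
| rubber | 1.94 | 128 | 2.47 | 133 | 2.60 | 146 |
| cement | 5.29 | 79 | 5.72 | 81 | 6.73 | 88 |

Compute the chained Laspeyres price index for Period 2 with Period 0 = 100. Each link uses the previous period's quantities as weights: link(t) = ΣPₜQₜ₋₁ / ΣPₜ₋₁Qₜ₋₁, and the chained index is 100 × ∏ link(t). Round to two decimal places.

119.32

Link Period 0→Period 1:
ΣP(Period 1)Q(Period 0) = 25.08×21 + 2.47×128 + 5.72×79 = 526.68 + 316.16 + 451.88 = 1294.72
ΣP(Period 0)Q(Period 0) = 25.08×21 + 1.94×128 + 5.29×79 = 526.68 + 248.32 + 417.91 = 1192.91
link = 1294.72/1192.91 = 1.085346
Link Period 1→Period 2:
ΣP(Period 2)Q(Period 1) = 26.37×17 + 2.60×133 + 6.73×81 = 448.29 + 345.8 + 545.13 = 1339.22
ΣP(Period 1)Q(Period 1) = 25.08×17 + 2.47×133 + 5.72×81 = 426.36 + 328.51 + 463.32 = 1218.19
link = 1339.22/1218.19 = 1.099352
Chained index = 100 × 1.085346 × 1.099352 = 119.3178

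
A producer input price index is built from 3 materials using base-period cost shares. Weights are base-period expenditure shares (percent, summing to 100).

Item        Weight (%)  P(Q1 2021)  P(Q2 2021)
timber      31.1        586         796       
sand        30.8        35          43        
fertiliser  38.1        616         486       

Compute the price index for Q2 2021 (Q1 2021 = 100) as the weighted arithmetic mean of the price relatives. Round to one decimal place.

110.1

timber: 31.1 × (796/586) = 31.1 × 1.358362 = 42.2451
sand: 30.8 × (43/35) = 30.8 × 1.228571 = 37.8400
fertiliser: 38.1 × (486/616) = 38.1 × 0.788961 = 30.0594
Index = Σ wᵢ·(p₁ᵢ/p₀ᵢ) = 42.2451 + 37.8400 + 30.0594 = 110.1445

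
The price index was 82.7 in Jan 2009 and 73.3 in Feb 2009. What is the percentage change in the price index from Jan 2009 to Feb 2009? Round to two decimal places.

Change = (73.3 − 82.7) / 82.7 × 100
       = -9.4 / 82.7 × 100 = -11.3664%

-11.37%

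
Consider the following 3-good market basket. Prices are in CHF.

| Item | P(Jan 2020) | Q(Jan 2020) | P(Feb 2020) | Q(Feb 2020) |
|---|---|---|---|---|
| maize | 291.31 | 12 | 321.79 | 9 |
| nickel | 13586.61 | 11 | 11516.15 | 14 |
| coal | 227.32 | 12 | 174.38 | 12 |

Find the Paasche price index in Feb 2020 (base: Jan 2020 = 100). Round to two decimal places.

84.99

Paasche price index uses current-period quantities as weights.
ΣP(Feb 2020)·Q(Feb 2020) = 321.79×9 + 11516.15×14 + 174.38×12 = 2896.11 + 161226.1 + 2092.56 = 166214.77
ΣP(Jan 2020)·Q(Feb 2020) = 291.31×9 + 13586.61×14 + 227.32×12 = 2621.79 + 190212.54 + 2727.84 = 195562.17
Index = 166214.77 / 195562.17 × 100 = 84.9933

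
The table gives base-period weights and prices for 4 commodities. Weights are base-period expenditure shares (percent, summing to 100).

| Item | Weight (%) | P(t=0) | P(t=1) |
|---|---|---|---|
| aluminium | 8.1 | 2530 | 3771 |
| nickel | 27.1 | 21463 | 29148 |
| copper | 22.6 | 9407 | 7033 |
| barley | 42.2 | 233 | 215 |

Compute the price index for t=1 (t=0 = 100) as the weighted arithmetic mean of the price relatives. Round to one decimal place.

104.7

aluminium: 8.1 × (3771/2530) = 8.1 × 1.490514 = 12.0732
nickel: 27.1 × (29148/21463) = 27.1 × 1.358058 = 36.8034
copper: 22.6 × (7033/9407) = 22.6 × 0.747635 = 16.8965
barley: 42.2 × (215/233) = 42.2 × 0.922747 = 38.9399
Index = Σ wᵢ·(p₁ᵢ/p₀ᵢ) = 12.0732 + 36.8034 + 16.8965 + 38.9399 = 104.7130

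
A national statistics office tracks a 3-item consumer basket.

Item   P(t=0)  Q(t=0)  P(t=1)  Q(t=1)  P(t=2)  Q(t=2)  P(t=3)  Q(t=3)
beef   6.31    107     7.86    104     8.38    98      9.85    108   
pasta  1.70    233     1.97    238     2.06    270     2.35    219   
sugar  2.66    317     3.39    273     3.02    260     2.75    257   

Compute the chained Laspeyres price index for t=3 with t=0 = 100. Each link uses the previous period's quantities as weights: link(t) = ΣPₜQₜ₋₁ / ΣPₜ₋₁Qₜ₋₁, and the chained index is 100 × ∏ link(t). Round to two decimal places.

131.23

Link t=0→t=1:
ΣP(t=1)Q(t=0) = 7.86×107 + 1.97×233 + 3.39×317 = 841.02 + 459.01 + 1074.63 = 2374.66
ΣP(t=0)Q(t=0) = 6.31×107 + 1.70×233 + 2.66×317 = 675.17 + 396.1 + 843.22 = 1914.49
link = 2374.66/1914.49 = 1.240362
Link t=1→t=2:
ΣP(t=2)Q(t=1) = 8.38×104 + 2.06×238 + 3.02×273 = 871.52 + 490.28 + 824.46 = 2186.26
ΣP(t=1)Q(t=1) = 7.86×104 + 1.97×238 + 3.39×273 = 817.44 + 468.86 + 925.47 = 2211.77
link = 2186.26/2211.77 = 0.988466
Link t=2→t=3:
ΣP(t=3)Q(t=2) = 9.85×98 + 2.35×270 + 2.75×260 = 965.3 + 634.5 + 715 = 2314.8
ΣP(t=2)Q(t=2) = 8.38×98 + 2.06×270 + 3.02×260 = 821.24 + 556.2 + 785.2 = 2162.64
link = 2314.8/2162.64 = 1.070358
Chained index = 100 × 1.240362 × 0.988466 × 1.070358 = 131.2319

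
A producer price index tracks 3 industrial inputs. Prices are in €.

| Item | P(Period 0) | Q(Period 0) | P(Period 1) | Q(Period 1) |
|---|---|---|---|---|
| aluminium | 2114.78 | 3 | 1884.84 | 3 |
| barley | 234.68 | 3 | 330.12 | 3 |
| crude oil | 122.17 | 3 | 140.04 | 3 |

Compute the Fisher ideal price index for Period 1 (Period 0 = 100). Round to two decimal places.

Laspeyres component (base-period weights):
ΣP(Period 1)Q(Period 0) = 1884.84×3 + 330.12×3 + 140.04×3 = 5654.52 + 990.36 + 420.12 = 7065
ΣP(Period 0)Q(Period 0) = 2114.78×3 + 234.68×3 + 122.17×3 = 6344.34 + 704.04 + 366.51 = 7414.89
L = 7065 / 7414.89 × 100 = 95.2813
Paasche component (current-period weights):
ΣP(Period 1)Q(Period 1) = 1884.84×3 + 330.12×3 + 140.04×3 = 5654.52 + 990.36 + 420.12 = 7065
ΣP(Period 0)Q(Period 1) = 2114.78×3 + 234.68×3 + 122.17×3 = 6344.34 + 704.04 + 366.51 = 7414.89
P = 7065 / 7414.89 × 100 = 95.2813
Fisher = √(L × P) = √(95.2813 × 95.2813) = 95.2813

95.28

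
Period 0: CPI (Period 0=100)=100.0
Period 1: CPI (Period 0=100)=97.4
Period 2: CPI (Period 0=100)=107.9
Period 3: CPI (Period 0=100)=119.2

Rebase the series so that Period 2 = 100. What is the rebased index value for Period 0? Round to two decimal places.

92.68

Rebased(Period 0) = 100.0 / 107.9 × 100 = 92.6784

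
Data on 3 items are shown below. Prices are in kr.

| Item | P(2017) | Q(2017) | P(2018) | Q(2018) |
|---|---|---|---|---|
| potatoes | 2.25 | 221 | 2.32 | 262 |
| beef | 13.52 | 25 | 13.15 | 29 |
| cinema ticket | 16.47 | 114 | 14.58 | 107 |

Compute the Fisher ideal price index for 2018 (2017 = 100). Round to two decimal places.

92.60

Laspeyres component (base-period weights):
ΣP(2018)Q(2017) = 2.32×221 + 13.15×25 + 14.58×114 = 512.72 + 328.75 + 1662.12 = 2503.59
ΣP(2017)Q(2017) = 2.25×221 + 13.52×25 + 16.47×114 = 497.25 + 338 + 1877.58 = 2712.83
L = 2503.59 / 2712.83 × 100 = 92.2870
Paasche component (current-period weights):
ΣP(2018)Q(2018) = 2.32×262 + 13.15×29 + 14.58×107 = 607.84 + 381.35 + 1560.06 = 2549.25
ΣP(2017)Q(2018) = 2.25×262 + 13.52×29 + 16.47×107 = 589.5 + 392.08 + 1762.29 = 2743.87
P = 2549.25 / 2743.87 × 100 = 92.9071
Fisher = √(L × P) = √(92.2870 × 92.9071) = 92.5965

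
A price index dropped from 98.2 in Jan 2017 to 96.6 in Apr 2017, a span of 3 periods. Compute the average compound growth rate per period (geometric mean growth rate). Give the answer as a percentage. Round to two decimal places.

-0.55%

Growth factor = (96.6/98.2)^(1/3) = (0.983707)^(1/3) = 0.994539
Growth rate = 0.994539 − 1 = -0.005461 = -0.5461%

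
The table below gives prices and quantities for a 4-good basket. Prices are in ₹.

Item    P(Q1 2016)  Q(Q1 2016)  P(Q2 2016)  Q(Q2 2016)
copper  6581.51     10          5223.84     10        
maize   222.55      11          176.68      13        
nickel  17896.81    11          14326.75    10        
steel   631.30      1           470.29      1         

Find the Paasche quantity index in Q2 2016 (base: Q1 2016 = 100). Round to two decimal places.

Paasche quantity index uses current-period prices as weights.
ΣP(Q2 2016)·Q(Q2 2016) = 5223.84×10 + 176.68×13 + 14326.75×10 + 470.29×1 = 52238.4 + 2296.84 + 143267.5 + 470.29 = 198273.03
ΣP(Q2 2016)·Q(Q1 2016) = 5223.84×10 + 176.68×11 + 14326.75×11 + 470.29×1 = 52238.4 + 1943.48 + 157594.25 + 470.29 = 212246.42
Index = 198273.03 / 212246.42 × 100 = 93.4164

93.42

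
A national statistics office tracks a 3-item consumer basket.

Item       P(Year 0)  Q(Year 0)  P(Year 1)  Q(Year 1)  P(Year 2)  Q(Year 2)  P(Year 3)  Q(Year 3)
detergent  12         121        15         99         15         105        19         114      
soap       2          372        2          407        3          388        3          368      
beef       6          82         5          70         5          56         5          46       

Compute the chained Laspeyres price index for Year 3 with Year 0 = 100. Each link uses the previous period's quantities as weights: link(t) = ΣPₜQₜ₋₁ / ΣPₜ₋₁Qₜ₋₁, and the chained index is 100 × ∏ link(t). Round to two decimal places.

Link Year 0→Year 1:
ΣP(Year 1)Q(Year 0) = 15×121 + 2×372 + 5×82 = 1815 + 744 + 410 = 2969
ΣP(Year 0)Q(Year 0) = 12×121 + 2×372 + 6×82 = 1452 + 744 + 492 = 2688
link = 2969/2688 = 1.104539
Link Year 1→Year 2:
ΣP(Year 2)Q(Year 1) = 15×99 + 3×407 + 5×70 = 1485 + 1221 + 350 = 3056
ΣP(Year 1)Q(Year 1) = 15×99 + 2×407 + 5×70 = 1485 + 814 + 350 = 2649
link = 3056/2649 = 1.153643
Link Year 2→Year 3:
ΣP(Year 3)Q(Year 2) = 19×105 + 3×388 + 5×56 = 1995 + 1164 + 280 = 3439
ΣP(Year 2)Q(Year 2) = 15×105 + 3×388 + 5×56 = 1575 + 1164 + 280 = 3019
link = 3439/3019 = 1.139119
Chained index = 100 × 1.104539 × 1.153643 × 1.139119 = 145.1515

145.15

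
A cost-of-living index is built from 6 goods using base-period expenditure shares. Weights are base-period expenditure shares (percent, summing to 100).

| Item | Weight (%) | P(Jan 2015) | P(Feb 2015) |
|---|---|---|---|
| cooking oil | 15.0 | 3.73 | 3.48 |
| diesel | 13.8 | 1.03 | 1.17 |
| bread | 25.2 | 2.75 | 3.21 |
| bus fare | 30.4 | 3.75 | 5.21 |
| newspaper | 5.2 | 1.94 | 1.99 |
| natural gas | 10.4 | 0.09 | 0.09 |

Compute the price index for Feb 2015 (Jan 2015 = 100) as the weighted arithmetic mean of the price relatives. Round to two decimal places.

cooking oil: 15.0 × (3.48/3.73) = 15.0 × 0.932976 = 13.9946
diesel: 13.8 × (1.17/1.03) = 13.8 × 1.135922 = 15.6757
bread: 25.2 × (3.21/2.75) = 25.2 × 1.167273 = 29.4153
bus fare: 30.4 × (5.21/3.75) = 30.4 × 1.389333 = 42.2357
newspaper: 5.2 × (1.99/1.94) = 5.2 × 1.025773 = 5.3340
natural gas: 10.4 × (0.09/0.09) = 10.4 × 1.000000 = 10.4000
Index = Σ wᵢ·(p₁ᵢ/p₀ᵢ) = 13.9946 + 15.6757 + 29.4153 + 42.2357 + 5.3340 + 10.4000 = 117.0554

117.06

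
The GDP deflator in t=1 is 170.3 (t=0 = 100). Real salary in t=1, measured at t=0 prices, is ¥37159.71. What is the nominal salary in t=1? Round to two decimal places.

Nominal = Real × (Index/100) = 37159.71 × (170.3/100)
        = 37159.71 × 1.703 = 63282.9861

63282.99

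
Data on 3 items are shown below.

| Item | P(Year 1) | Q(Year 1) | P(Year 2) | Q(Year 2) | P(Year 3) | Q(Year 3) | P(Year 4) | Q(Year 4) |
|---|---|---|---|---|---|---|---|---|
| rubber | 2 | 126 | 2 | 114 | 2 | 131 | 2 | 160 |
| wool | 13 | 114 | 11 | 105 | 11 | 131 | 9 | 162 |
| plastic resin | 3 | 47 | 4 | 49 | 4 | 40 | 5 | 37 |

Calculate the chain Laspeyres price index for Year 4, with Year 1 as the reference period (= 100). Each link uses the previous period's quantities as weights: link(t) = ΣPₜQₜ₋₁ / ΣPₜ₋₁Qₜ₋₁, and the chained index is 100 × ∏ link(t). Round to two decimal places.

79.58

Link Year 1→Year 2:
ΣP(Year 2)Q(Year 1) = 2×126 + 11×114 + 4×47 = 252 + 1254 + 188 = 1694
ΣP(Year 1)Q(Year 1) = 2×126 + 13×114 + 3×47 = 252 + 1482 + 141 = 1875
link = 1694/1875 = 0.903467
Link Year 2→Year 3:
ΣP(Year 3)Q(Year 2) = 2×114 + 11×105 + 4×49 = 228 + 1155 + 196 = 1579
ΣP(Year 2)Q(Year 2) = 2×114 + 11×105 + 4×49 = 228 + 1155 + 196 = 1579
link = 1579/1579 = 1.000000
Link Year 3→Year 4:
ΣP(Year 4)Q(Year 3) = 2×131 + 9×131 + 5×40 = 262 + 1179 + 200 = 1641
ΣP(Year 3)Q(Year 3) = 2×131 + 11×131 + 4×40 = 262 + 1441 + 160 = 1863
link = 1641/1863 = 0.880837
Chained index = 100 × 0.903467 × 1.000000 × 0.880837 = 79.5807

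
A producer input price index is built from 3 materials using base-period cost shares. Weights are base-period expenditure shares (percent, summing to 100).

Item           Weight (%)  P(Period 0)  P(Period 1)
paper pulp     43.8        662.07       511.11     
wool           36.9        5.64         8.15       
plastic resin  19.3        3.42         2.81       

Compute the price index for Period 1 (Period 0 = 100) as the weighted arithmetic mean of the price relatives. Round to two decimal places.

paper pulp: 43.8 × (511.11/662.07) = 43.8 × 0.771988 = 33.8131
wool: 36.9 × (8.15/5.64) = 36.9 × 1.445035 = 53.3218
plastic resin: 19.3 × (2.81/3.42) = 19.3 × 0.821637 = 15.8576
Index = Σ wᵢ·(p₁ᵢ/p₀ᵢ) = 33.8131 + 53.3218 + 15.8576 = 102.9925

102.99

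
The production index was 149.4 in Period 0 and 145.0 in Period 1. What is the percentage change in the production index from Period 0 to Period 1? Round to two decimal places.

-2.95%

Change = (145.0 − 149.4) / 149.4 × 100
       = -4.4 / 149.4 × 100 = -2.9451%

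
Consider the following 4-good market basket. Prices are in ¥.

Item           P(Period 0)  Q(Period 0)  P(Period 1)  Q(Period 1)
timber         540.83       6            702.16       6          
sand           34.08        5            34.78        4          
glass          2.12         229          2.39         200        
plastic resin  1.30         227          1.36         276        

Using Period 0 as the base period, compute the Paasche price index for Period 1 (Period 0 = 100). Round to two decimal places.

125.01

Paasche price index uses current-period quantities as weights.
ΣP(Period 1)·Q(Period 1) = 702.16×6 + 34.78×4 + 2.39×200 + 1.36×276 = 4212.96 + 139.12 + 478 + 375.36 = 5205.44
ΣP(Period 0)·Q(Period 1) = 540.83×6 + 34.08×4 + 2.12×200 + 1.30×276 = 3244.98 + 136.32 + 424 + 358.8 = 4164.1
Index = 5205.44 / 4164.1 × 100 = 125.0076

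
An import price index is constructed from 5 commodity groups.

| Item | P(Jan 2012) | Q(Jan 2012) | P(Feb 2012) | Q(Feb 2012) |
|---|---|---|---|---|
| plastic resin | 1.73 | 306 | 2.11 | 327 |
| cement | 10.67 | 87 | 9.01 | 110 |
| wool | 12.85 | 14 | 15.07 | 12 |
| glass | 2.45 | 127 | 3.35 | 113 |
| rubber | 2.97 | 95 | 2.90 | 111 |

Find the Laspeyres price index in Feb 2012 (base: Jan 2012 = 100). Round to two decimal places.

104.96

Laspeyres price index uses base-period quantities as weights.
ΣP(Feb 2012)·Q(Jan 2012) = 2.11×306 + 9.01×87 + 15.07×14 + 3.35×127 + 2.90×95 = 645.66 + 783.87 + 210.98 + 425.45 + 275.5 = 2341.46
ΣP(Jan 2012)·Q(Jan 2012) = 1.73×306 + 10.67×87 + 12.85×14 + 2.45×127 + 2.97×95 = 529.38 + 928.29 + 179.9 + 311.15 + 282.15 = 2230.87
Index = 2341.46 / 2230.87 × 100 = 104.9573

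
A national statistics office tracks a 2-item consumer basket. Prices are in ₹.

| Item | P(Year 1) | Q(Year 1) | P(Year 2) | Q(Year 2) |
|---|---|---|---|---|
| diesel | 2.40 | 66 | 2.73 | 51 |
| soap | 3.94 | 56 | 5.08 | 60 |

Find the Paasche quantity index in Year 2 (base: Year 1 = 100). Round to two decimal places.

Paasche quantity index uses current-period prices as weights.
ΣP(Year 2)·Q(Year 2) = 2.73×51 + 5.08×60 = 139.23 + 304.8 = 444.03
ΣP(Year 2)·Q(Year 1) = 2.73×66 + 5.08×56 = 180.18 + 284.48 = 464.66
Index = 444.03 / 464.66 × 100 = 95.5602

95.56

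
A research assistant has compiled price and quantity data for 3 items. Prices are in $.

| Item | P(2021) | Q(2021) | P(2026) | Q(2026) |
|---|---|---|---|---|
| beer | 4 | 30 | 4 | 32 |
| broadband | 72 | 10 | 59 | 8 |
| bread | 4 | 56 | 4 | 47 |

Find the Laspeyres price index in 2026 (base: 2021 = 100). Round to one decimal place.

Laspeyres price index uses base-period quantities as weights.
ΣP(2026)·Q(2021) = 4×30 + 59×10 + 4×56 = 120 + 590 + 224 = 934
ΣP(2021)·Q(2021) = 4×30 + 72×10 + 4×56 = 120 + 720 + 224 = 1064
Index = 934 / 1064 × 100 = 87.7820

87.8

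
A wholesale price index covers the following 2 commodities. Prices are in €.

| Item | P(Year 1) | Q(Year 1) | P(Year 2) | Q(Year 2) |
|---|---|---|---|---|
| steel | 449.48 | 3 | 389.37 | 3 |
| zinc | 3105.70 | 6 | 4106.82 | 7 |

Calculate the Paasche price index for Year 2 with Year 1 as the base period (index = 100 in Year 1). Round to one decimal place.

129.6

Paasche price index uses current-period quantities as weights.
ΣP(Year 2)·Q(Year 2) = 389.37×3 + 4106.82×7 = 1168.11 + 28747.74 = 29915.85
ΣP(Year 1)·Q(Year 2) = 449.48×3 + 3105.70×7 = 1348.44 + 21739.9 = 23088.34
Index = 29915.85 / 23088.34 × 100 = 129.5712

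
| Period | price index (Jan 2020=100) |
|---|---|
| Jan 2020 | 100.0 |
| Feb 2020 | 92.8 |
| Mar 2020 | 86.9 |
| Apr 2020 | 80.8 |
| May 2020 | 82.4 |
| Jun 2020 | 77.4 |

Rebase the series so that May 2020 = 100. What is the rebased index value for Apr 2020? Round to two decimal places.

Rebased(Apr 2020) = 80.8 / 82.4 × 100 = 98.0583

98.06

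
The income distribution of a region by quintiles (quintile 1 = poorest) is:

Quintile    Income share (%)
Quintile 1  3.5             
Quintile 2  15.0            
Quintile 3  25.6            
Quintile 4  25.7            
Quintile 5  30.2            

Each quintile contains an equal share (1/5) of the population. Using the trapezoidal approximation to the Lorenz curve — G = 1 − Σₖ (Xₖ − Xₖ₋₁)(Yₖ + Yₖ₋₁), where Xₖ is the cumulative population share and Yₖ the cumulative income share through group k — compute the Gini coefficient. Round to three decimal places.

Cumulative income shares Yₖ: 0.0350, 0.1850, 0.4410, 0.6980, 1.0000
Σ (Xₖ−Xₖ₋₁)(Yₖ+Yₖ₋₁) = (1/5)(0.0350+0.0000) + (1/5)(0.1850+0.0350) + (1/5)(0.4410+0.1850) + (1/5)(0.6980+0.4410) + (1/5)(1.0000+0.6980)
  = 0.0070 + 0.0440 + 0.1252 + 0.2278 + 0.3396 = 0.7436
G = 1 − 0.7436 = 0.2564

0.256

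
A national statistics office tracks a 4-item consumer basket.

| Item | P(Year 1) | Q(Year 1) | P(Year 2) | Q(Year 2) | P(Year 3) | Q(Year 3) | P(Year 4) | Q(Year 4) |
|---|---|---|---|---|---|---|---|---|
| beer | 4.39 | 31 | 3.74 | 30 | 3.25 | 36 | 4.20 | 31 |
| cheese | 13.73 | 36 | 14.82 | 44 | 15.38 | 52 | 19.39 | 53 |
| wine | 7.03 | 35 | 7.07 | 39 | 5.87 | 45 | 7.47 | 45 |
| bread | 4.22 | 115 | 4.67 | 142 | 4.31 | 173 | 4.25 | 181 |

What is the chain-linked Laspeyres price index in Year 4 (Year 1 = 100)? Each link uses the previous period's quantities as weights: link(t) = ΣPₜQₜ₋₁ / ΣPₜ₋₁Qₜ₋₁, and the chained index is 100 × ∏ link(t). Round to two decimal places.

115.64

Link Year 1→Year 2:
ΣP(Year 2)Q(Year 1) = 3.74×31 + 14.82×36 + 7.07×35 + 4.67×115 = 115.94 + 533.52 + 247.45 + 537.05 = 1433.96
ΣP(Year 1)Q(Year 1) = 4.39×31 + 13.73×36 + 7.03×35 + 4.22×115 = 136.09 + 494.28 + 246.05 + 485.3 = 1361.72
link = 1433.96/1361.72 = 1.053051
Link Year 2→Year 3:
ΣP(Year 3)Q(Year 2) = 3.25×30 + 15.38×44 + 5.87×39 + 4.31×142 = 97.5 + 676.72 + 228.93 + 612.02 = 1615.17
ΣP(Year 2)Q(Year 2) = 3.74×30 + 14.82×44 + 7.07×39 + 4.67×142 = 112.2 + 652.08 + 275.73 + 663.14 = 1703.15
link = 1615.17/1703.15 = 0.948343
Link Year 3→Year 4:
ΣP(Year 4)Q(Year 3) = 4.20×36 + 19.39×52 + 7.47×45 + 4.25×173 = 151.2 + 1008.28 + 336.15 + 735.25 = 2230.88
ΣP(Year 3)Q(Year 3) = 3.25×36 + 15.38×52 + 5.87×45 + 4.31×173 = 117 + 799.76 + 264.15 + 745.63 = 1926.54
link = 2230.88/1926.54 = 1.157972
Chained index = 100 × 1.053051 × 0.948343 × 1.157972 = 115.6412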